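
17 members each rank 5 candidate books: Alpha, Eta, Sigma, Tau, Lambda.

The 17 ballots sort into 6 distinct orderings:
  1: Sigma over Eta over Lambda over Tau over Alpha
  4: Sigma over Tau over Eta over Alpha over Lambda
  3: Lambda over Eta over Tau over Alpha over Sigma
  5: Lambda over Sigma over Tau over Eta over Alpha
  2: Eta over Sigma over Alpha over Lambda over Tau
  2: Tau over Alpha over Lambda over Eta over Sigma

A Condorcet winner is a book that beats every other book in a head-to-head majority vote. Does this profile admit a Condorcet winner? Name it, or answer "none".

Lambda

Check each pair by majority over 17 ballots:
Alpha–Eta: Eta 15–2.
Alpha vs Sigma: Sigma, 12–5.
Alpha vs Tau: Tau, 15–2.
Alpha vs Lambda: Lambda, 9–8.
Eta–Sigma: Sigma 10–7.
Eta–Tau: Tau 11–6.
Eta vs Lambda: Lambda wins 10–7.
Sigma vs Tau: Sigma, 12–5.
Sigma vs Lambda: Lambda, 10–7.
Tau vs Lambda: Lambda, 11–6.
Lambda defeats every rival head-to-head and is the Condorcet winner.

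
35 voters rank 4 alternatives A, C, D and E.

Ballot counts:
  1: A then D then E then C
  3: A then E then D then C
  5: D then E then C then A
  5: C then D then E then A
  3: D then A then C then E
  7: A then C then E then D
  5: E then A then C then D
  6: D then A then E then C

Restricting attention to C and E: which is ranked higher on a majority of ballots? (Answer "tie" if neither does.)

Ballots ranking C above E: 5 + 3 + 7 = 15.
Ballots ranking E above C: 35 − 15 = 20.
E wins the head-to-head 20–15.

E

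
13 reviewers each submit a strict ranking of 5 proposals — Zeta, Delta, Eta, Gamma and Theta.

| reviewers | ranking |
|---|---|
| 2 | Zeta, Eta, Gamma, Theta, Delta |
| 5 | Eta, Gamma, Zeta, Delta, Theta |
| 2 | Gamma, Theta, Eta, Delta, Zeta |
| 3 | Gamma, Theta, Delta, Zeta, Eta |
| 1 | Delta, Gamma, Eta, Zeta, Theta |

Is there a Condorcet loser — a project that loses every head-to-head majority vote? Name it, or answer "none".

Delta

Head-to-head results (13 reviewers):
Zeta vs Delta: 2+5 = 7 for Zeta, 6 for Delta — Zeta by 7–6.
Zeta vs Eta: Zeta preferred on 2+3 = 5 ballots; Eta wins 8–5.
Zeta vs Gamma: 2 to 11, Gamma.
Zeta vs Theta: Zeta is ranked higher on 2+5+1 = 8 ballots, Theta on 5. Zeta wins 8–5.
Delta vs Eta: Eta, 9–4.
Delta–Gamma: Gamma 12–1.
Delta vs Theta: Delta is ranked higher on 5+1 = 6 ballots, Theta on 7. Theta wins 7–6.
Eta vs Gamma: Eta is ranked higher on 2+5 = 7 ballots, Gamma on 6. Eta wins 7–6.
Eta vs Theta: 8 to 5, Eta.
Gamma–Theta: Gamma 13–0.
Only Delta has no wins; Delta is the Condorcet loser.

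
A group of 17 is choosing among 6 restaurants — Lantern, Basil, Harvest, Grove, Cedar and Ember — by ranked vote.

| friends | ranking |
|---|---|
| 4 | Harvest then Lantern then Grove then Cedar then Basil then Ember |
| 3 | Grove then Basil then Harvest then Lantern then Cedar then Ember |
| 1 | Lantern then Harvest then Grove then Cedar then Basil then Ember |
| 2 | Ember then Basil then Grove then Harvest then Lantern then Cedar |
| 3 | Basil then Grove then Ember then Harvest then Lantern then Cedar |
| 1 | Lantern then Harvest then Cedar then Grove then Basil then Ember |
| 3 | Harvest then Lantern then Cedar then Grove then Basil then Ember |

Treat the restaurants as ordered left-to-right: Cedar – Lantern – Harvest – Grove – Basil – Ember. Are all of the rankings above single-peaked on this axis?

Axis positions: Cedar=1, Lantern=2, Harvest=3, Grove=4, Basil=5, Ember=6.
Bloc 1 (peak Harvest at position 3): ranking walks positions 3-2-4-1-5-6, expanding outward from the peak — single-peaked.
Bloc 2 (peak Grove at position 4): ranking walks positions 4-5-3-2-1-6, expanding outward from the peak — single-peaked.
Bloc 3 (peak Lantern at position 2): ranking walks positions 2-3-4-1-5-6, expanding outward from the peak — single-peaked.
Bloc 4 (peak Ember at position 6): ranking walks positions 6-5-4-3-2-1, expanding outward from the peak — single-peaked.
Bloc 5 (peak Basil at position 5): ranking walks positions 5-4-6-3-2-1, expanding outward from the peak — single-peaked.
Bloc 6 (peak Lantern at position 2): ranking walks positions 2-3-1-4-5-6, expanding outward from the peak — single-peaked.
Bloc 7 (peak Harvest at position 3): ranking walks positions 3-2-1-4-5-6, expanding outward from the peak — single-peaked.
Every ranking is single-peaked on this axis.

yes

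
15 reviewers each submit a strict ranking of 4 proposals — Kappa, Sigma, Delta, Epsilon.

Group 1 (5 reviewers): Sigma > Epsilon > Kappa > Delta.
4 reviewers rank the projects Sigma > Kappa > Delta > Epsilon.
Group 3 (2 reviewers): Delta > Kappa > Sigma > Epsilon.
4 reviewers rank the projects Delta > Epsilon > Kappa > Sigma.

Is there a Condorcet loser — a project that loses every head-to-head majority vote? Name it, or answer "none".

Pairwise majorities:
Kappa vs Sigma: Sigma wins 9–6.
Kappa–Delta: Kappa 9–6.
Kappa–Epsilon: Epsilon 9–6.
Sigma vs Delta: Sigma wins 9–6.
Sigma vs Epsilon: Sigma, 11–4.
Delta vs Epsilon: 4+2+4 = 10 for Delta, 5 for Epsilon — Delta by 10–5.
Each project has at least one pairwise win (Kappa beats Delta; Sigma beats Kappa; Delta beats Epsilon; Epsilon beats Kappa) — no Condorcet loser.

none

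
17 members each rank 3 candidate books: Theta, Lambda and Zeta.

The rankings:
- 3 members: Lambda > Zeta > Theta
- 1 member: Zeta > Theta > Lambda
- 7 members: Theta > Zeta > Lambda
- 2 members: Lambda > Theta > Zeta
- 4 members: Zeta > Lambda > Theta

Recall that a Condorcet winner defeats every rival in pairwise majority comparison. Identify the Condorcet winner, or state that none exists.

none

Check each pair by majority over 17 ballots:
Theta vs Lambda: 1+7 = 8 for Theta, 9 for Lambda — Lambda by 9–8.
Theta vs Zeta: Theta, 9–8.
Lambda vs Zeta: 5 to 12, Zeta.
Each book drops at least one matchup (Theta loses to Lambda; Lambda loses to Zeta; Zeta loses to Theta); the cycle Theta > Zeta > Lambda > Theta rules out a Condorcet winner.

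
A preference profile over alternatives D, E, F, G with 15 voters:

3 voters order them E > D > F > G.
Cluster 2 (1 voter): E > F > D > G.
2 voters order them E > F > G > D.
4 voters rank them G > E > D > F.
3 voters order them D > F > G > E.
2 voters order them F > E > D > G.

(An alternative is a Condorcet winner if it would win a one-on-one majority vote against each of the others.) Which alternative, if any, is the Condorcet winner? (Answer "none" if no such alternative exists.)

Head-to-head results (15 voters):
D–E: E 12–3.
D–F: D 10–5.
D–G: D 9–6.
E vs F: E wins 10–5.
E–G: E 8–7.
F vs G: F, 11–4.
E wins every pairwise contest, so E is the Condorcet winner.

E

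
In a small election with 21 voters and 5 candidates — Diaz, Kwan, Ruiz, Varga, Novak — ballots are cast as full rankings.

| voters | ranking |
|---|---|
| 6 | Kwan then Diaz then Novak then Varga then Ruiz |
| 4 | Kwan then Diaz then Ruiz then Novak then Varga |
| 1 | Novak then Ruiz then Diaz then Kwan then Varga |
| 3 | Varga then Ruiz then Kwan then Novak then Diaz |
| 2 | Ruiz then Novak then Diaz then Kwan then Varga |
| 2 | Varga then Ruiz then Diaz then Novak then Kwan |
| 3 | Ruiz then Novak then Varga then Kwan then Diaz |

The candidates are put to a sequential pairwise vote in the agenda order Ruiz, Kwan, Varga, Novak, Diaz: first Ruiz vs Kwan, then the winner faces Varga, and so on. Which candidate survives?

Round 1: Ruiz vs Kwan — 11–10, Ruiz advances.
Round 2: Ruiz vs Varga — 10–11, Varga advances.
Round 3: Varga vs Novak — 5–16, Novak advances.
Round 4: Novak vs Diaz — 9–12, Diaz advances.
The agenda winner is Diaz.

Diaz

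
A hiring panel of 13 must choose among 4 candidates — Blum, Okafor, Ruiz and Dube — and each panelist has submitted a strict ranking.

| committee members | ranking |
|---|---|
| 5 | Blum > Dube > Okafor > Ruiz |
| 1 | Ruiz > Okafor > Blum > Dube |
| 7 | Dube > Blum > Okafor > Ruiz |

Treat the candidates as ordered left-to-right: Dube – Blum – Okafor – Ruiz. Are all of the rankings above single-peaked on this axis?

Axis positions: Dube=1, Blum=2, Okafor=3, Ruiz=4.
Bloc 1 (peak Blum at position 2): ranking walks positions 2-1-3-4, expanding outward from the peak — single-peaked.
Bloc 2 (peak Ruiz at position 4): ranking walks positions 4-3-2-1, expanding outward from the peak — single-peaked.
Bloc 3 (peak Dube at position 1): ranking walks positions 1-2-3-4, expanding outward from the peak — single-peaked.
Every ranking is single-peaked on this axis.

yes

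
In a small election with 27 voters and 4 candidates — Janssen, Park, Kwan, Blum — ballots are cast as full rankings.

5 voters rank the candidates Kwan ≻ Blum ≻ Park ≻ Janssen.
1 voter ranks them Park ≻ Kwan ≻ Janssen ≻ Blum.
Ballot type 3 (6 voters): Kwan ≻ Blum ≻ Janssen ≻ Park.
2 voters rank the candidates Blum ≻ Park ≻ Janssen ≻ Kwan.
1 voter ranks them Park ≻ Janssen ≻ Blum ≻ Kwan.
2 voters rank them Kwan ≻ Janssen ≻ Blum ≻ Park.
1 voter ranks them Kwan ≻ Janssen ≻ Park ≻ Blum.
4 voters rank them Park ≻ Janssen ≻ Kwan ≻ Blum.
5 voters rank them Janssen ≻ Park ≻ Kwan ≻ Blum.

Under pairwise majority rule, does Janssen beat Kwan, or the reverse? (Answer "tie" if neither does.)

Kwan

Ballots ranking Janssen above Kwan: 2 + 1 + 4 + 5 = 12.
Ballots ranking Kwan above Janssen: 27 − 12 = 15.
Kwan wins the head-to-head 15–12.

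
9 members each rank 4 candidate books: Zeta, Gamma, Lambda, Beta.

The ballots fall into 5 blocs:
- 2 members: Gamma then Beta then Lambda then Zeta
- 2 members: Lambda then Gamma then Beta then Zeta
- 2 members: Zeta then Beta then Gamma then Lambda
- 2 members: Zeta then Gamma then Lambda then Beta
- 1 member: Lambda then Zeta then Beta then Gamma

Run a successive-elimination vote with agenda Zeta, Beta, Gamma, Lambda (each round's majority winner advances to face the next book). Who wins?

Lambda

Round 1: Zeta vs Beta — 5–4, Zeta advances.
Round 2: Zeta vs Gamma — 5–4, Zeta advances.
Round 3: Zeta vs Lambda — 4–5, Lambda advances.
The agenda winner is Lambda.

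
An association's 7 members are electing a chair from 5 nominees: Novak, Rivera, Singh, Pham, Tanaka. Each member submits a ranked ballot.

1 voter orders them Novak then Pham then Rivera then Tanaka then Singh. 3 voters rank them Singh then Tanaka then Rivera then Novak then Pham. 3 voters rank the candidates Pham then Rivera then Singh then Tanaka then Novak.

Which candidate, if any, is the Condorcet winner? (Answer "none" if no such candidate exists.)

Check each pair by majority over 7 ballots:
Novak vs Rivera: 1 for Novak, 6 for Rivera — Rivera by 6–1.
Novak vs Singh: 1 for Novak, 6 for Singh — Singh by 6–1.
Novak vs Pham: 4 to 3, Novak.
Novak vs Tanaka: 1 for Novak, 6 for Tanaka — Tanaka by 6–1.
Rivera vs Singh: 4 to 3, Rivera.
Rivera vs Pham: 3 to 4, Pham.
Rivera vs Tanaka: 1+3 = 4 for Rivera, 3 for Tanaka — Rivera by 4–3.
Singh vs Pham: Singh preferred on 3 ballots; Pham wins 4–3.
Singh vs Tanaka: Singh is ranked higher on 3+3 = 6 ballots, Tanaka on 1. Singh wins 6–1.
Pham vs Tanaka: Pham is ranked higher on 1+3 = 4 ballots, Tanaka on 3. Pham wins 4–3.
No candidate is unbeaten: Novak loses to Rivera; Rivera loses to Pham; Singh loses to Rivera; Pham loses to Novak; Tanaka loses to Rivera. In particular Novak beats Pham beats Rivera beats Novak is a majority cycle — no Condorcet winner exists.

none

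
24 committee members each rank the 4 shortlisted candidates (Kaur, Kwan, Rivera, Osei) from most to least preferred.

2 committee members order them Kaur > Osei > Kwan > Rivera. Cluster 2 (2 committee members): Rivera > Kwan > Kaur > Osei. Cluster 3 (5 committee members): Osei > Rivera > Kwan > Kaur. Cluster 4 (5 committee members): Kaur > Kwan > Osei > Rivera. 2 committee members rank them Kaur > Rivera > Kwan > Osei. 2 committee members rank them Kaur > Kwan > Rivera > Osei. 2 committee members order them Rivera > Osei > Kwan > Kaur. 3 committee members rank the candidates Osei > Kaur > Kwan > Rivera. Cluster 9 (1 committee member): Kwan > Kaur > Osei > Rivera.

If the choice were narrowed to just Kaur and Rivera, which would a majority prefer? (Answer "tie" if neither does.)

Kaur

Ballots ranking Kaur above Rivera: 2 + 5 + 2 + 2 + 3 + 1 = 15.
Ballots ranking Rivera above Kaur: 24 − 15 = 9.
Kaur wins the head-to-head 15–9.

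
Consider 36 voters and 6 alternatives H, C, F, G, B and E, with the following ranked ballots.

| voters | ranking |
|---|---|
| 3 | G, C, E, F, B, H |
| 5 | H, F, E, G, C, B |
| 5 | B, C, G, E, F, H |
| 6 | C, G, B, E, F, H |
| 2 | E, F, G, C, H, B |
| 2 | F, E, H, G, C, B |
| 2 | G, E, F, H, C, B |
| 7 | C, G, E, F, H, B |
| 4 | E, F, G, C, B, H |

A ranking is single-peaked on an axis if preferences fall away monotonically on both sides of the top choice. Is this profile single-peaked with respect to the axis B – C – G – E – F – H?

yes

Axis positions: B=1, C=2, G=3, E=4, F=5, H=6.
Cluster 1 (peak G at position 3): ranking walks positions 3-2-4-5-1-6, expanding outward from the peak — single-peaked.
Cluster 2 (peak H at position 6): ranking walks positions 6-5-4-3-2-1, expanding outward from the peak — single-peaked.
Cluster 3 (peak B at position 1): ranking walks positions 1-2-3-4-5-6, expanding outward from the peak — single-peaked.
Cluster 4 (peak C at position 2): ranking walks positions 2-3-1-4-5-6, expanding outward from the peak — single-peaked.
Cluster 5 (peak E at position 4): ranking walks positions 4-5-3-2-6-1, expanding outward from the peak — single-peaked.
Cluster 6 (peak F at position 5): ranking walks positions 5-4-6-3-2-1, expanding outward from the peak — single-peaked.
Cluster 7 (peak G at position 3): ranking walks positions 3-4-5-6-2-1, expanding outward from the peak — single-peaked.
Cluster 8 (peak C at position 2): ranking walks positions 2-3-4-5-6-1, expanding outward from the peak — single-peaked.
Cluster 9 (peak E at position 4): ranking walks positions 4-5-3-2-1-6, expanding outward from the peak — single-peaked.
Every ranking is single-peaked on this axis.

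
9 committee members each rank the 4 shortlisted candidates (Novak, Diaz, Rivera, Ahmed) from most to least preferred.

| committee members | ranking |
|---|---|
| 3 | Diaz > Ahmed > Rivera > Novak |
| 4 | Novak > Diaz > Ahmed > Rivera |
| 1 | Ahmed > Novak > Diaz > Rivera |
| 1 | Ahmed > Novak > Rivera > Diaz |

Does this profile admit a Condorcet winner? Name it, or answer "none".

none

Check each pair by majority over 9 ballots:
Novak vs Diaz: Novak, 6–3.
Novak vs Rivera: Novak wins 6–3.
Novak vs Ahmed: Ahmed, 5–4.
Diaz vs Rivera: Diaz, 8–1.
Diaz vs Ahmed: Diaz wins 7–2.
Rivera–Ahmed: Ahmed 9–0.
Every candidate loses at least once (Novak loses to Ahmed; Diaz loses to Novak; Rivera loses to Novak; Ahmed loses to Diaz). The majority relation contains the cycle Novak beats Diaz beats Ahmed beats Novak, so there is no Condorcet winner.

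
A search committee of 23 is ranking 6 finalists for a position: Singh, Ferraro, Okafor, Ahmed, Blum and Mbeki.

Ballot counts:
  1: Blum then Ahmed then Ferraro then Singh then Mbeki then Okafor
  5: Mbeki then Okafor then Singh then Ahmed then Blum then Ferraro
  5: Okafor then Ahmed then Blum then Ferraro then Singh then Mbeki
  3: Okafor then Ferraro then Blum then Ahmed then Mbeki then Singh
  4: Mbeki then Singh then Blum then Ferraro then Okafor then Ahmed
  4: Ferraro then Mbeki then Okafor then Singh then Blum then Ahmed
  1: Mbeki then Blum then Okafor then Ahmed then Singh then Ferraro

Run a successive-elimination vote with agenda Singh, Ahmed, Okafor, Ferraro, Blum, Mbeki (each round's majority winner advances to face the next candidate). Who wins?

Mbeki

Round 1: Singh vs Ahmed — 13–10, Singh advances.
Round 2: Singh vs Okafor — 5–18, Okafor advances.
Round 3: Okafor vs Ferraro — 14–9, Okafor advances.
Round 4: Okafor vs Blum — 17–6, Okafor advances.
Round 5: Okafor vs Mbeki — 8–15, Mbeki advances.
Mbeki survives the agenda.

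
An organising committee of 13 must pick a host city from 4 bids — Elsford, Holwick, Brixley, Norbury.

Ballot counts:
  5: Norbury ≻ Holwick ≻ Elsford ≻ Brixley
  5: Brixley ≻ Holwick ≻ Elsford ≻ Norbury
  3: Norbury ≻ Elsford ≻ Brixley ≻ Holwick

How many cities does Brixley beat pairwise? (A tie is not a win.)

1

Brixley against each rival (13 organisers):
Brixley vs Elsford: Brixley preferred on 5 ballots; Elsford wins 8–5.
Brixley vs Holwick: Brixley, 8–5.
Brixley vs Norbury: 5 for Brixley, 8 for Norbury — Norbury by 8–5.
Brixley beats Holwick; loses to Elsford, Norbury — 1 pairwise win.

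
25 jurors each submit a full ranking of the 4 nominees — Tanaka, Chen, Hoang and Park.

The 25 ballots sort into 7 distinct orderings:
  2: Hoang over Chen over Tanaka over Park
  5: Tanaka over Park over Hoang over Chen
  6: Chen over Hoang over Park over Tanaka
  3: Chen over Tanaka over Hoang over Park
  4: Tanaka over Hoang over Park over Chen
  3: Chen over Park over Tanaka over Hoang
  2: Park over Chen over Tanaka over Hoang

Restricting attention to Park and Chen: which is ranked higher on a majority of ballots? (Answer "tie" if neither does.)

Ballots ranking Park above Chen: 5 + 4 + 2 = 11.
Ballots ranking Chen above Park: 25 − 11 = 14.
Chen wins the head-to-head 14–11.

Chen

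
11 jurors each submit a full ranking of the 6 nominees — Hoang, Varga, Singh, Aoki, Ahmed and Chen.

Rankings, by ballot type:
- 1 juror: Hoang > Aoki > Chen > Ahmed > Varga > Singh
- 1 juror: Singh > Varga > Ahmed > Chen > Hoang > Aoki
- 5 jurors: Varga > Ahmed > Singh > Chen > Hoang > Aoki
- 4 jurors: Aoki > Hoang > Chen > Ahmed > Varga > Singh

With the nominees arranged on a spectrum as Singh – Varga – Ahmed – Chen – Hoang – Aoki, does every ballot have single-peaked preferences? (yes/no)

yes

Axis positions: Singh=1, Varga=2, Ahmed=3, Chen=4, Hoang=5, Aoki=6.
Ballot type 1 (peak Hoang at position 5): ranking walks positions 5-6-4-3-2-1, expanding outward from the peak — single-peaked.
Ballot type 2 (peak Singh at position 1): ranking walks positions 1-2-3-4-5-6, expanding outward from the peak — single-peaked.
Ballot type 3 (peak Varga at position 2): ranking walks positions 2-3-1-4-5-6, expanding outward from the peak — single-peaked.
Ballot type 4 (peak Aoki at position 6): ranking walks positions 6-5-4-3-2-1, expanding outward from the peak — single-peaked.
Every ranking is single-peaked on this axis.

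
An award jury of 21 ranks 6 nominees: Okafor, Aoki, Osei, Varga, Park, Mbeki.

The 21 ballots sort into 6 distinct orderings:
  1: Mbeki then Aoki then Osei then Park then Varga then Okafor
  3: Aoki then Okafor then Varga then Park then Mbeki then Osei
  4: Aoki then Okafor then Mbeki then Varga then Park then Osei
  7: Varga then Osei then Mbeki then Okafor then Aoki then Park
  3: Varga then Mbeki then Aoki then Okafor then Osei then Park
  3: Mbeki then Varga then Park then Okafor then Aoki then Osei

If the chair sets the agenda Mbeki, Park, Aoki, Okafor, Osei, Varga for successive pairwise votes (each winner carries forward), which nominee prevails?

Round 1: Mbeki vs Park — 18–3, Mbeki advances.
Round 2: Mbeki vs Aoki — 14–7, Mbeki advances.
Round 3: Mbeki vs Okafor — 14–7, Mbeki advances.
Round 4: Mbeki vs Osei — 14–7, Mbeki advances.
Round 5: Mbeki vs Varga — 8–13, Varga advances.
Varga survives the agenda.

Varga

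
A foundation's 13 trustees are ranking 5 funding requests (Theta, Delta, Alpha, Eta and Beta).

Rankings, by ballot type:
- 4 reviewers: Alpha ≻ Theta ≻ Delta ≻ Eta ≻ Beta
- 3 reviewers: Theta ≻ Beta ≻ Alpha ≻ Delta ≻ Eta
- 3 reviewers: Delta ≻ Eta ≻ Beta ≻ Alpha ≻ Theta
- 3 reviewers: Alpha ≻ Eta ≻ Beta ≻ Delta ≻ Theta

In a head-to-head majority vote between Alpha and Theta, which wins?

Ballots ranking Alpha above Theta: 4 + 3 + 3 = 10.
Ballots ranking Theta above Alpha: 13 − 10 = 3.
Alpha wins the head-to-head 10–3.

Alpha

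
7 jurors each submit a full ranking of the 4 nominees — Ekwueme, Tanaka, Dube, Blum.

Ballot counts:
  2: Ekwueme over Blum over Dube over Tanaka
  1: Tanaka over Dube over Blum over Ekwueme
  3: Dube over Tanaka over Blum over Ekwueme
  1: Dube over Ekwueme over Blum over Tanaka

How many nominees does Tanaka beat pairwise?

Tanaka against each rival (7 jurors):
Tanaka vs Ekwueme: Tanaka wins 4–3.
Tanaka vs Dube: Dube, 6–1.
Tanaka vs Blum: 1+3 = 4 for Tanaka, 3 for Blum — Tanaka by 4–3.
Tanaka beats Ekwueme, Blum; loses to Dube — 2 pairwise wins.

2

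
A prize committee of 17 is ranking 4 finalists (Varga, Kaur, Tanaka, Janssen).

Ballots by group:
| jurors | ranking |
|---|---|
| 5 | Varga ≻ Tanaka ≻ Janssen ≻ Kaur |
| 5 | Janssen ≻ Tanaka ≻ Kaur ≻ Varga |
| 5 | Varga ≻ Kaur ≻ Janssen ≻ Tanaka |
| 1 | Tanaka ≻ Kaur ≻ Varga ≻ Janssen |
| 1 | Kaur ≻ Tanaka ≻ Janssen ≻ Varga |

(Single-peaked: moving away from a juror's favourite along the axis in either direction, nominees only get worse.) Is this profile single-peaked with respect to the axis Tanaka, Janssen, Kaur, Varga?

Axis positions: Tanaka=1, Janssen=2, Kaur=3, Varga=4.
Group 1: ranking walks positions 4-1-2-3; Tanaka is ranked above Kaur even though Kaur lies between Tanaka and the peak Varga on the axis — preferences dip and rise again. Not single-peaked.
Group 2 (peak Janssen at position 2): ranking walks positions 2-1-3-4, expanding outward from the peak — single-peaked.
Group 3 (peak Varga at position 4): ranking walks positions 4-3-2-1, expanding outward from the peak — single-peaked.
Group 4: ranking walks positions 1-3-4-2; Kaur is ranked above Janssen even though Janssen lies between Kaur and the peak Tanaka on the axis — preferences dip and rise again. Not single-peaked.
Group 5: ranking walks positions 3-1-2-4; Tanaka is ranked above Janssen even though Janssen lies between Tanaka and the peak Kaur on the axis — preferences dip and rise again. Not single-peaked.
Group 1 violates single-peakedness, so the profile is not single-peaked on this axis.

no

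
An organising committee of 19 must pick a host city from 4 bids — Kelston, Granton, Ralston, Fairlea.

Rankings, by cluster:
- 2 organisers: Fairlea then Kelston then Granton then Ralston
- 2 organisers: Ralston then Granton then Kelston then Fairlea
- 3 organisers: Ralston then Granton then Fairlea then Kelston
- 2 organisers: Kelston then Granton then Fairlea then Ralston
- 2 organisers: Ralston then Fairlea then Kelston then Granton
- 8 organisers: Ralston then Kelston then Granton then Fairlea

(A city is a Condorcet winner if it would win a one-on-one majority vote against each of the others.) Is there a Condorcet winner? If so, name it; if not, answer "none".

Head-to-head results (19 organisers):
Kelston vs Granton: Kelston, 14–5.
Kelston vs Ralston: Kelston preferred on 2+2 = 4 ballots; Ralston wins 15–4.
Kelston vs Fairlea: Kelston preferred on 2+2+8 = 12 ballots; Kelston wins 12–7.
Granton vs Ralston: Granton preferred on 2+2 = 4 ballots; Ralston wins 15–4.
Granton vs Fairlea: Granton is ranked higher on 2+3+2+8 = 15 ballots, Fairlea on 4. Granton wins 15–4.
Ralston vs Fairlea: 2+3+2+8 = 15 for Ralston, 4 for Fairlea — Ralston by 15–4.
Only Ralston has no losses; Ralston is the Condorcet winner.

Ralston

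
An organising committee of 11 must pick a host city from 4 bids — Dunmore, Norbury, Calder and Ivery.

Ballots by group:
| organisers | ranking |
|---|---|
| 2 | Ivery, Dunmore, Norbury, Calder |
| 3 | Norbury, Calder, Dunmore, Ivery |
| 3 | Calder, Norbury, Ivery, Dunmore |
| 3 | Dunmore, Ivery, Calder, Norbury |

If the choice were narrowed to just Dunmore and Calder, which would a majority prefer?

Calder

Ballots ranking Dunmore above Calder: 2 + 3 = 5.
Ballots ranking Calder above Dunmore: 11 − 5 = 6.
Calder wins the head-to-head 6–5.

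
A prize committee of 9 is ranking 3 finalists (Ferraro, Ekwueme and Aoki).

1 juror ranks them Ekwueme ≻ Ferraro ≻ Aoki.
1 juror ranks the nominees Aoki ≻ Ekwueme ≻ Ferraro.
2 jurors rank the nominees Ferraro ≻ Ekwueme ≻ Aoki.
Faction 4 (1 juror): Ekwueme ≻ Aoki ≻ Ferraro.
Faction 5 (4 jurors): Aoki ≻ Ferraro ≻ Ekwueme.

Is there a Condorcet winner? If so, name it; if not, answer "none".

Aoki

Check each pair by majority over 9 ballots:
Ferraro vs Ekwueme: Ferraro preferred on 2+4 = 6 ballots; Ferraro wins 6–3.
Ferraro vs Aoki: Ferraro preferred on 1+2 = 3 ballots; Aoki wins 6–3.
Ekwueme vs Aoki: 1+2+1 = 4 for Ekwueme, 5 for Aoki — Aoki by 5–4.
Only Aoki has no losses; Aoki is the Condorcet winner.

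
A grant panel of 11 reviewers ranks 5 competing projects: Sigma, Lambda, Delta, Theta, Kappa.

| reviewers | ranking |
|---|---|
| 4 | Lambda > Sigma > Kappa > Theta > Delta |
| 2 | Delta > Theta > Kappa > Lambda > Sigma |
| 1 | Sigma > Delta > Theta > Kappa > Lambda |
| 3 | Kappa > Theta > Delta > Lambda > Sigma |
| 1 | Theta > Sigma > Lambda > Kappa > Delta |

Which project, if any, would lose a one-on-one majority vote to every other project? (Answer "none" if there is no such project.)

Pairwise majorities:
Sigma vs Lambda: 2 to 9, Lambda.
Sigma vs Delta: Sigma, 6–5.
Sigma vs Theta: Sigma is ranked higher on 4+1 = 5 ballots, Theta on 6. Theta wins 6–5.
Sigma vs Kappa: Sigma is ranked higher on 4+1+1 = 6 ballots, Kappa on 5. Sigma wins 6–5.
Lambda vs Delta: Lambda is ranked higher on 4+1 = 5 ballots, Delta on 6. Delta wins 6–5.
Lambda vs Theta: Lambda is ranked higher on 4 ballots, Theta on 7. Theta wins 7–4.
Lambda–Kappa: Kappa 6–5.
Delta vs Theta: Delta is ranked higher on 2+1 = 3 ballots, Theta on 8. Theta wins 8–3.
Delta vs Kappa: 2+1 = 3 for Delta, 8 for Kappa — Kappa by 8–3.
Theta vs Kappa: 4 to 7, Kappa.
No project is winless: Sigma beats Delta; Lambda beats Sigma; Delta beats Lambda; Theta beats Sigma; Kappa beats Lambda. There is no Condorcet loser.

none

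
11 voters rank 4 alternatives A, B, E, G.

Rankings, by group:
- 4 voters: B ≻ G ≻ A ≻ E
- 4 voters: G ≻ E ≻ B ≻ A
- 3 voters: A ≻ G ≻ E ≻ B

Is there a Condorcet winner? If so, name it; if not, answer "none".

Head-to-head results (11 voters):
A–B: B 8–3.
A vs E: A, 7–4.
A vs G: G, 8–3.
B vs E: E, 7–4.
B vs G: G wins 7–4.
E vs G: G, 11–0.
Only G has no losses; G is the Condorcet winner.

G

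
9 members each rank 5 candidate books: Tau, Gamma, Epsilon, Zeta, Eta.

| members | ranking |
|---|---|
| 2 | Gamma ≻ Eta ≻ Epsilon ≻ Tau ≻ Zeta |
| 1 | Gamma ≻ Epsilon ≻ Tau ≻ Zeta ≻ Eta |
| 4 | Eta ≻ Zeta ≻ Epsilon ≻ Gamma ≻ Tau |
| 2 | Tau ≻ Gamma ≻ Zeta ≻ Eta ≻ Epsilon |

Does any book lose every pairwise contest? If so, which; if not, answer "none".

Pairwise majorities:
Tau–Gamma: Gamma 7–2.
Tau vs Epsilon: Epsilon, 7–2.
Tau vs Zeta: Tau is ranked higher on 2+1+2 = 5 ballots, Zeta on 4. Tau wins 5–4.
Tau vs Eta: Tau is ranked higher on 1+2 = 3 ballots, Eta on 6. Eta wins 6–3.
Gamma vs Epsilon: Gamma preferred on 2+1+2 = 5 ballots; Gamma wins 5–4.
Gamma vs Zeta: Gamma wins 5–4.
Gamma vs Eta: Gamma, 5–4.
Epsilon vs Zeta: Epsilon is ranked higher on 2+1 = 3 ballots, Zeta on 6. Zeta wins 6–3.
Epsilon vs Eta: Epsilon is ranked higher on 1 ballot, Eta on 8. Eta wins 8–1.
Zeta vs Eta: 3 to 6, Eta.
Each book has at least one pairwise win (Tau beats Zeta; Gamma beats Tau; Epsilon beats Tau; Zeta beats Epsilon; Eta beats Tau) — no Condorcet loser.

none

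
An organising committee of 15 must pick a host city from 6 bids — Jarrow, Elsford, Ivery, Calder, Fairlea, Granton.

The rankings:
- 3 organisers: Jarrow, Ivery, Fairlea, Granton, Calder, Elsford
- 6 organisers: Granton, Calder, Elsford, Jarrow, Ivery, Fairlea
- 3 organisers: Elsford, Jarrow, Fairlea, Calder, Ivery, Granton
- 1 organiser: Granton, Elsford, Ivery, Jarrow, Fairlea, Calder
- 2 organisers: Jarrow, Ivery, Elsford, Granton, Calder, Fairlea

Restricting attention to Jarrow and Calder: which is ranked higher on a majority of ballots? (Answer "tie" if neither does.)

Jarrow

Ballots ranking Jarrow above Calder: 3 + 3 + 1 + 2 = 9.
Ballots ranking Calder above Jarrow: 15 − 9 = 6.
Jarrow wins the head-to-head 9–6.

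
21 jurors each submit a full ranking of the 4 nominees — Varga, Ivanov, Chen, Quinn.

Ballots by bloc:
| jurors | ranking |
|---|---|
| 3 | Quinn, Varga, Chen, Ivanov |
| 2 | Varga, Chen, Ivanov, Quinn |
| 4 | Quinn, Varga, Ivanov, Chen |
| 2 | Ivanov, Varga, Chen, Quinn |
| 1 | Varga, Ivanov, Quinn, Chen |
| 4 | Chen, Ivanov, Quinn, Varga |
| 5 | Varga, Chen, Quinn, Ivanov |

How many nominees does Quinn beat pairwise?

2

Quinn against each rival (21 jurors):
Quinn vs Varga: Quinn is ranked higher on 3+4+4 = 11 ballots, Varga on 10. Quinn wins 11–10.
Quinn–Ivanov: Quinn 12–9.
Quinn vs Chen: Quinn is ranked higher on 3+4+1 = 8 ballots, Chen on 13. Chen wins 13–8.
Quinn beats Varga, Ivanov; loses to Chen — 2 pairwise wins.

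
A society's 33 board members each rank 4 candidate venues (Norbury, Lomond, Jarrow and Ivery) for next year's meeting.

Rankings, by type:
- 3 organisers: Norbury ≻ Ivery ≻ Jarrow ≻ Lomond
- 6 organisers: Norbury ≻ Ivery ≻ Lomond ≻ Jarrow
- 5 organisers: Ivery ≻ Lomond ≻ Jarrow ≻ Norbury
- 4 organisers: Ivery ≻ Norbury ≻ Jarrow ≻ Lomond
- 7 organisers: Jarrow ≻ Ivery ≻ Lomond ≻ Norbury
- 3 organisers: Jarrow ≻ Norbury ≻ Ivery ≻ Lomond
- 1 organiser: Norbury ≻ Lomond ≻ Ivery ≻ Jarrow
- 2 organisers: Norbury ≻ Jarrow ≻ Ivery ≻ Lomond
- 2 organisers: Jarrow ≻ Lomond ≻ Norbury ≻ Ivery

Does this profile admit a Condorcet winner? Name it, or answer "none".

none

Pairwise majorities:
Norbury vs Lomond: Norbury preferred on 3+6+4+3+1+2 = 19 ballots; Norbury wins 19–14.
Norbury vs Jarrow: 16 to 17, Jarrow.
Norbury vs Ivery: 3+6+3+1+2+2 = 17 for Norbury, 16 for Ivery — Norbury by 17–16.
Lomond vs Jarrow: 12 to 21, Jarrow.
Lomond vs Ivery: Lomond preferred on 1+2 = 3 ballots; Ivery wins 30–3.
Jarrow vs Ivery: Jarrow is ranked higher on 7+3+2+2 = 14 ballots, Ivery on 19. Ivery wins 19–14.
Each city drops at least one matchup (Norbury loses to Jarrow; Lomond loses to Norbury; Jarrow loses to Ivery; Ivery loses to Norbury); the cycle Norbury > Ivery > Jarrow > Norbury rules out a Condorcet winner.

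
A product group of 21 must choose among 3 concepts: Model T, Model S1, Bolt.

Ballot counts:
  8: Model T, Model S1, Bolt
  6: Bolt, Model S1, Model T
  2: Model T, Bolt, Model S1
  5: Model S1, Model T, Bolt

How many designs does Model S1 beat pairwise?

Model S1 against each rival (21 engineers):
Model S1 vs Model T: Model S1 preferred on 6+5 = 11 ballots; Model S1 wins 11–10.
Model S1 vs Bolt: Model S1 preferred on 8+5 = 13 ballots; Model S1 wins 13–8.
Model S1 beats Model T, Bolt — 2 pairwise wins.

2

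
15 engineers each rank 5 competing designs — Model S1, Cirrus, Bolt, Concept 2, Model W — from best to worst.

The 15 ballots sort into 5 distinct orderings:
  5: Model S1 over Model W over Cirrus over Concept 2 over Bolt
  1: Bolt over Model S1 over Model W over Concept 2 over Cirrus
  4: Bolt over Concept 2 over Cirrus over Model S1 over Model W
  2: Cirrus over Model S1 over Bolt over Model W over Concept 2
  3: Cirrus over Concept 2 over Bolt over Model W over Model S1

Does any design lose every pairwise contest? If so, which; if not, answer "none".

Pairwise majorities:
Model S1 vs Cirrus: Model S1 is ranked higher on 5+1 = 6 ballots, Cirrus on 9. Cirrus wins 9–6.
Model S1 vs Bolt: Model S1 preferred on 5+2 = 7 ballots; Bolt wins 8–7.
Model S1 vs Concept 2: Model S1 wins 8–7.
Model S1 vs Model W: 12 to 3, Model S1.
Cirrus vs Bolt: Cirrus is ranked higher on 5+2+3 = 10 ballots, Bolt on 5. Cirrus wins 10–5.
Cirrus vs Concept 2: Cirrus preferred on 5+2+3 = 10 ballots; Cirrus wins 10–5.
Cirrus vs Model W: 4+2+3 = 9 for Cirrus, 6 for Model W — Cirrus by 9–6.
Bolt vs Concept 2: Concept 2, 8–7.
Bolt vs Model W: Bolt wins 10–5.
Concept 2–Model W: Model W 8–7.
No design is winless: Model S1 beats Concept 2; Cirrus beats Model S1; Bolt beats Model S1; Concept 2 beats Bolt; Model W beats Concept 2. There is no Condorcet loser.

none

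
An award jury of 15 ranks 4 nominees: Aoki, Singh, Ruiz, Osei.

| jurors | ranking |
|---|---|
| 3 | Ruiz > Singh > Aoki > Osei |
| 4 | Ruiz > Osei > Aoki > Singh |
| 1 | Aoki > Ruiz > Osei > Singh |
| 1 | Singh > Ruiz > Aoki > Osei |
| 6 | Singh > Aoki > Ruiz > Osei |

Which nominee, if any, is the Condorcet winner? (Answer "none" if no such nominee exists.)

Ruiz

Head-to-head results (15 jurors):
Aoki vs Singh: Aoki preferred on 4+1 = 5 ballots; Singh wins 10–5.
Aoki vs Ruiz: 7 to 8, Ruiz.
Aoki vs Osei: 3+1+1+6 = 11 for Aoki, 4 for Osei — Aoki by 11–4.
Singh vs Ruiz: Singh is ranked higher on 1+6 = 7 ballots, Ruiz on 8. Ruiz wins 8–7.
Singh–Osei: Singh 10–5.
Ruiz vs Osei: Ruiz wins 15–0.
Ruiz defeats every rival head-to-head and is the Condorcet winner.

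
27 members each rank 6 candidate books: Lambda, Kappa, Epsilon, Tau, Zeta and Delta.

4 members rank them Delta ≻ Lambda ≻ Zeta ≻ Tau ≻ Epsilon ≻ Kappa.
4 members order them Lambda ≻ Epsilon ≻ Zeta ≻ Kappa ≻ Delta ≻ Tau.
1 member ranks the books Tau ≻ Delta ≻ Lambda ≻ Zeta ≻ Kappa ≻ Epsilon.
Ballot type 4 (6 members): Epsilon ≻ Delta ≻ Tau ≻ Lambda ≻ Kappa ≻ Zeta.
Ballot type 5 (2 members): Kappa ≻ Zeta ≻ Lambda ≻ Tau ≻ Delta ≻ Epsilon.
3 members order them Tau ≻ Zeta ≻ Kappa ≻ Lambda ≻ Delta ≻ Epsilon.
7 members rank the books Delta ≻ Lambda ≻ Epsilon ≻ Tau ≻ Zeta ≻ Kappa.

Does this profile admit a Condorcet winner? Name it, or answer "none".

Delta

Check each pair by majority over 27 ballots:
Lambda vs Kappa: Lambda preferred on 4+4+1+6+7 = 22 ballots; Lambda wins 22–5.
Lambda vs Epsilon: Lambda preferred on 4+4+1+2+3+7 = 21 ballots; Lambda wins 21–6.
Lambda vs Tau: Lambda preferred on 4+4+2+7 = 17 ballots; Lambda wins 17–10.
Lambda vs Zeta: Lambda preferred on 4+4+1+6+7 = 22 ballots; Lambda wins 22–5.
Lambda vs Delta: Lambda preferred on 4+2+3 = 9 ballots; Delta wins 18–9.
Kappa vs Epsilon: Kappa preferred on 1+2+3 = 6 ballots; Epsilon wins 21–6.
Kappa vs Tau: Kappa is ranked higher on 4+2 = 6 ballots, Tau on 21. Tau wins 21–6.
Kappa vs Zeta: 6+2 = 8 for Kappa, 19 for Zeta — Zeta by 19–8.
Kappa vs Delta: Kappa preferred on 4+2+3 = 9 ballots; Delta wins 18–9.
Epsilon vs Tau: 4+6+7 = 17 for Epsilon, 10 for Tau — Epsilon by 17–10.
Epsilon vs Zeta: Epsilon is ranked higher on 4+6+7 = 17 ballots, Zeta on 10. Epsilon wins 17–10.
Epsilon vs Delta: 10 to 17, Delta.
Tau vs Zeta: Tau is ranked higher on 1+6+3+7 = 17 ballots, Zeta on 10. Tau wins 17–10.
Tau vs Delta: 6 to 21, Delta.
Zeta vs Delta: Zeta preferred on 4+2+3 = 9 ballots; Delta wins 18–9.
Delta defeats every rival head-to-head and is the Condorcet winner.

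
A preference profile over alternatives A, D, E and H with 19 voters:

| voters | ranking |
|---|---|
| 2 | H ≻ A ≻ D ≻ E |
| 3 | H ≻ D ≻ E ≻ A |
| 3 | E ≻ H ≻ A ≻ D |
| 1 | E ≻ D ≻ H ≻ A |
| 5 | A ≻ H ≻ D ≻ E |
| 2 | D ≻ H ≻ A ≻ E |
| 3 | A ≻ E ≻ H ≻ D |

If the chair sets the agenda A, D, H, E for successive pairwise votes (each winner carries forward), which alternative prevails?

H

Round 1: A vs D — 13–6, A advances.
Round 2: A vs H — 8–11, H advances.
Round 3: H vs E — 12–7, H advances.
H survives the agenda.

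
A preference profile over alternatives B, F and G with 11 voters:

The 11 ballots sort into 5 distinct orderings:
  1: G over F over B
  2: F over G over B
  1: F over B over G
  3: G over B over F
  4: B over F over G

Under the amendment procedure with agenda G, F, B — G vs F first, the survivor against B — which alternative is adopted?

B

Round 1: G vs F — 4–7, F advances.
Round 2: F vs B — 4–7, B advances.
The agenda winner is B.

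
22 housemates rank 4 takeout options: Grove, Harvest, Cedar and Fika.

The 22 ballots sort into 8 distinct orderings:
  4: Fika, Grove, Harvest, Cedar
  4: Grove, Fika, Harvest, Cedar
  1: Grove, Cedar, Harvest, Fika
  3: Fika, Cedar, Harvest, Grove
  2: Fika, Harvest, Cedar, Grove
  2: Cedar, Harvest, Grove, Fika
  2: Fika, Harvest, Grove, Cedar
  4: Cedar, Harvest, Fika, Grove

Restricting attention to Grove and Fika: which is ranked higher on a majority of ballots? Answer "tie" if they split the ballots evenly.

Ballots ranking Grove above Fika: 4 + 1 + 2 = 7.
Ballots ranking Fika above Grove: 22 − 7 = 15.
Fika wins the head-to-head 15–7.

Fika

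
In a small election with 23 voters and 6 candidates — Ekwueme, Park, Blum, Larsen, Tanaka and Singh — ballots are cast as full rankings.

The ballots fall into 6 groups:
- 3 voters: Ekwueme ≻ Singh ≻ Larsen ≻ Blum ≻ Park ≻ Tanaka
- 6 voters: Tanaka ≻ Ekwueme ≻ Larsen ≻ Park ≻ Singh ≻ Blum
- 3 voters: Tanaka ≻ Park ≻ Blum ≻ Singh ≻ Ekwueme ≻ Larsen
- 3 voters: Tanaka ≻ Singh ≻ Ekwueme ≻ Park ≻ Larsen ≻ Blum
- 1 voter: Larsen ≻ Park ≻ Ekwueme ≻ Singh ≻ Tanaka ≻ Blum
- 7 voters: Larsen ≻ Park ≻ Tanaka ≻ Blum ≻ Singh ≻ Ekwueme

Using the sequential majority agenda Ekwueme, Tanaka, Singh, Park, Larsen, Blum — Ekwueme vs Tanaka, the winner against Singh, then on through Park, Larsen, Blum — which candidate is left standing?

Round 1: Ekwueme vs Tanaka — 4–19, Tanaka advances.
Round 2: Tanaka vs Singh — 19–4, Tanaka advances.
Round 3: Tanaka vs Park — 12–11, Tanaka advances.
Round 4: Tanaka vs Larsen — 12–11, Tanaka advances.
Round 5: Tanaka vs Blum — 20–3, Tanaka advances.
Tanaka survives the agenda.

Tanaka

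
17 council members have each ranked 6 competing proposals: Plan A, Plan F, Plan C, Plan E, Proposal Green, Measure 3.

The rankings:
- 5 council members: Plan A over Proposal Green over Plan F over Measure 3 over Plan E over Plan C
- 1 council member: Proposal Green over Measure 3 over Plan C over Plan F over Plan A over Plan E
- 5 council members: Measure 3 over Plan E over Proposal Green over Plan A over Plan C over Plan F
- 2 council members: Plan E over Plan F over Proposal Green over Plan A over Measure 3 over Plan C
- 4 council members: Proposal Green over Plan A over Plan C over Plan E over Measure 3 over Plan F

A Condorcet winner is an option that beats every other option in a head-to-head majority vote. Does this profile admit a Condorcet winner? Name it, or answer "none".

Check each pair by majority over 17 ballots:
Plan A vs Plan F: 5+5+4 = 14 for Plan A, 3 for Plan F — Plan A by 14–3.
Plan A vs Plan C: Plan A is ranked higher on 5+5+2+4 = 16 ballots, Plan C on 1. Plan A wins 16–1.
Plan A vs Plan E: Plan A preferred on 5+1+4 = 10 ballots; Plan A wins 10–7.
Plan A vs Proposal Green: Plan A is ranked higher on 5 ballots, Proposal Green on 12. Proposal Green wins 12–5.
Plan A vs Measure 3: Plan A is ranked higher on 5+2+4 = 11 ballots, Measure 3 on 6. Plan A wins 11–6.
Plan F vs Plan C: Plan F is ranked higher on 5+2 = 7 ballots, Plan C on 10. Plan C wins 10–7.
Plan F vs Plan E: 5+1 = 6 for Plan F, 11 for Plan E — Plan E by 11–6.
Plan F vs Proposal Green: 2 to 15, Proposal Green.
Plan F vs Measure 3: Plan F preferred on 5+2 = 7 ballots; Measure 3 wins 10–7.
Plan C vs Plan E: Plan C preferred on 1+4 = 5 ballots; Plan E wins 12–5.
Plan C vs Proposal Green: Plan C preferred on 0 ballots; Proposal Green wins 17–0.
Plan C vs Measure 3: 4 for Plan C, 13 for Measure 3 — Measure 3 by 13–4.
Plan E vs Proposal Green: 5+2 = 7 for Plan E, 10 for Proposal Green — Proposal Green by 10–7.
Plan E vs Measure 3: Plan E is ranked higher on 2+4 = 6 ballots, Measure 3 on 11. Measure 3 wins 11–6.
Proposal Green vs Measure 3: 5+1+2+4 = 12 for Proposal Green, 5 for Measure 3 — Proposal Green by 12–5.
Proposal Green wins every pairwise contest, so Proposal Green is the Condorcet winner.

Proposal Green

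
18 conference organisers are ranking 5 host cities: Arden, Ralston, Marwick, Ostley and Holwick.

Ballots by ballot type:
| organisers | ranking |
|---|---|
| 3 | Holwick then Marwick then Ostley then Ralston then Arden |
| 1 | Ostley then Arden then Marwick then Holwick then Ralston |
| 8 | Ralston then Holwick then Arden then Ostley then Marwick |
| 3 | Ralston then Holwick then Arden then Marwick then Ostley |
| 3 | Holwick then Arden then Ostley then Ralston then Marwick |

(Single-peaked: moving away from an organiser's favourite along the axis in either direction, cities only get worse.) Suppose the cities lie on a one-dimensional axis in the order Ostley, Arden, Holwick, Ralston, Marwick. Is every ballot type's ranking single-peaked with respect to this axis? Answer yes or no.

no

Axis positions: Ostley=1, Arden=2, Holwick=3, Ralston=4, Marwick=5.
Ballot type 1: ranking walks positions 3-5-1-4-2; Marwick is ranked above Ralston even though Ralston lies between Marwick and the peak Holwick on the axis — preferences dip and rise again. Not single-peaked.
Ballot type 2: ranking walks positions 1-2-5-3-4; Marwick is ranked above Holwick even though Holwick lies between Marwick and the peak Ostley on the axis — preferences dip and rise again. Not single-peaked.
Ballot type 3 (peak Ralston at position 4): ranking walks positions 4-3-2-1-5, expanding outward from the peak — single-peaked.
Ballot type 4 (peak Ralston at position 4): ranking walks positions 4-3-2-5-1, expanding outward from the peak — single-peaked.
Ballot type 5 (peak Holwick at position 3): ranking walks positions 3-2-1-4-5, expanding outward from the peak — single-peaked.
Ballot type 1 violates single-peakedness, so the profile is not single-peaked on this axis.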